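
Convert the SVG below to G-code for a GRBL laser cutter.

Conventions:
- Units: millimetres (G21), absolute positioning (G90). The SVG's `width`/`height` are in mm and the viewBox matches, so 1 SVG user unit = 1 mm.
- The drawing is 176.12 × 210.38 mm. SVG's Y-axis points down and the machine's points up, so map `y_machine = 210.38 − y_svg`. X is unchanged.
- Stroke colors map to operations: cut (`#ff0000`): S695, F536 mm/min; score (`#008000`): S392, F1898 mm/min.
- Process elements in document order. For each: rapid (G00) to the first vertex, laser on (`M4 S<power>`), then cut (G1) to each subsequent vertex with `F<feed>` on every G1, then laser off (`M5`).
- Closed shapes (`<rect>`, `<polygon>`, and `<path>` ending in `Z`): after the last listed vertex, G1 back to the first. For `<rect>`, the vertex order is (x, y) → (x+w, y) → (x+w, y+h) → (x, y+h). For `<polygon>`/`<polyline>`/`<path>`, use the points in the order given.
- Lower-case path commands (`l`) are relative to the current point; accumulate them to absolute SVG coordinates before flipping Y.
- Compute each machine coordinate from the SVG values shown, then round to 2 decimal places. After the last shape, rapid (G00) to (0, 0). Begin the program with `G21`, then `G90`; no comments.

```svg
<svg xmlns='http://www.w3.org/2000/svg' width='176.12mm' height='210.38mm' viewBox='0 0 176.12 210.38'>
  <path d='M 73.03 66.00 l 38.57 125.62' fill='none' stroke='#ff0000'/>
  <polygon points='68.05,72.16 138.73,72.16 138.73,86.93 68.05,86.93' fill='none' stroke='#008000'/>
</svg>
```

G21
G90
G00 X73.03 Y144.38
M4 S695
G1 X111.60 Y18.76 F536
M5
G00 X68.05 Y138.22
M4 S392
G1 X138.73 Y138.22 F1898
G1 X138.73 Y123.45 F1898
G1 X68.05 Y123.45 F1898
G1 X68.05 Y138.22 F1898
M5
G00 X0.00 Y0.00

1 u = 1 mm; y_m = 210.38 − y.

[1] `<path>` line segment, #ff0000→cut S695 F536: (73.03,144.38) → (111.60,18.76)

[2] `<polygon>` rectangle, #008000→score S392 F1898: (68.05,138.22) → (138.73,138.22) → (138.73,123.45) → (68.05,123.45) → (68.05,138.22) (closed)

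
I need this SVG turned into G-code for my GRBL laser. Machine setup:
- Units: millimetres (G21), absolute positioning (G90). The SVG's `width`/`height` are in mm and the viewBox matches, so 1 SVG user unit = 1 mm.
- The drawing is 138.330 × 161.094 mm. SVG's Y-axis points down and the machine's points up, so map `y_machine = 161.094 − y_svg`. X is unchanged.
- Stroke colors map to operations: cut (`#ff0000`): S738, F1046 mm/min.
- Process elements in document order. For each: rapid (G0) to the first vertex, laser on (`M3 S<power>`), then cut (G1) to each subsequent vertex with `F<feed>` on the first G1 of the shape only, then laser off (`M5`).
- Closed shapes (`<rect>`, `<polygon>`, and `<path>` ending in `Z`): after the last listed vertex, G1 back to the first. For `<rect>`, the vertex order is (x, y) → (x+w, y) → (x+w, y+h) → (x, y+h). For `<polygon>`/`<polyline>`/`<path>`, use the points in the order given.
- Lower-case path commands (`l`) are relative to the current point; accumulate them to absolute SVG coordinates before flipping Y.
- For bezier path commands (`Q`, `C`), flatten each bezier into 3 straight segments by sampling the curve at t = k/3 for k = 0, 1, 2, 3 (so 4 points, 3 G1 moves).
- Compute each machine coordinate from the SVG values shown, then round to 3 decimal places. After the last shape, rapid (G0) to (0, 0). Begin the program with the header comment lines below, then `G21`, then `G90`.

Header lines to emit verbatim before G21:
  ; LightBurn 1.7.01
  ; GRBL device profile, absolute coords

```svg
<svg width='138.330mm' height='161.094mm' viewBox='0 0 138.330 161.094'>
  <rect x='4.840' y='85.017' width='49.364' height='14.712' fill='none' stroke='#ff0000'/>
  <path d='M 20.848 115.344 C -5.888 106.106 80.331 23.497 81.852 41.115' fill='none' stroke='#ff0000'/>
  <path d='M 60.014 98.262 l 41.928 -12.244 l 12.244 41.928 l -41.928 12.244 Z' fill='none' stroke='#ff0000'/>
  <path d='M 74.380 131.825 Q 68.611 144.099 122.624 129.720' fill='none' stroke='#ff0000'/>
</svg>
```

1 u = 1 mm; y_m = 161.094 − y.

[1] `<rect>` rectangle, #ff0000→cut S738 F1046: (4.840,76.077) → (54.204,76.077) → (54.204,61.365) → (4.840,61.365) → (4.840,76.077) (closed)

[2] `<path>` cubic bezier, #ff0000→cut S738 F1046: (20.848,45.750) → (24.443,73.015) → (59.419,110.618) → (81.852,119.979)

[3] `<path>` regular polygon, #ff0000→cut S738 F1046: (60.014,62.832) → (101.942,75.076) → (114.186,33.148) → (72.258,20.904) → (60.014,62.832) (closed)

[4] `<path>` quadratic bezier, #ff0000→cut S738 F1046: (74.380,29.269) → (77.176,24.048) → (93.258,24.749) → (122.624,31.374)

; LightBurn 1.7.01
; GRBL device profile, absolute coords
G21
G90
G0 X4.840 Y76.077
M3 S738
G1 X54.204 Y76.077 F1046
G1 X54.204 Y61.365
G1 X4.840 Y61.365
G1 X4.840 Y76.077
M5
G0 X20.848 Y45.750
M3 S738
G1 X24.443 Y73.015 F1046
G1 X59.419 Y110.618
G1 X81.852 Y119.979
M5
G0 X60.014 Y62.832
M3 S738
G1 X101.942 Y75.076 F1046
G1 X114.186 Y33.148
G1 X72.258 Y20.904
G1 X60.014 Y62.832
M5
G0 X74.380 Y29.269
M3 S738
G1 X77.176 Y24.048 F1046
G1 X93.258 Y24.749
G1 X122.624 Y31.374
M5
G0 X0.000 Y0.000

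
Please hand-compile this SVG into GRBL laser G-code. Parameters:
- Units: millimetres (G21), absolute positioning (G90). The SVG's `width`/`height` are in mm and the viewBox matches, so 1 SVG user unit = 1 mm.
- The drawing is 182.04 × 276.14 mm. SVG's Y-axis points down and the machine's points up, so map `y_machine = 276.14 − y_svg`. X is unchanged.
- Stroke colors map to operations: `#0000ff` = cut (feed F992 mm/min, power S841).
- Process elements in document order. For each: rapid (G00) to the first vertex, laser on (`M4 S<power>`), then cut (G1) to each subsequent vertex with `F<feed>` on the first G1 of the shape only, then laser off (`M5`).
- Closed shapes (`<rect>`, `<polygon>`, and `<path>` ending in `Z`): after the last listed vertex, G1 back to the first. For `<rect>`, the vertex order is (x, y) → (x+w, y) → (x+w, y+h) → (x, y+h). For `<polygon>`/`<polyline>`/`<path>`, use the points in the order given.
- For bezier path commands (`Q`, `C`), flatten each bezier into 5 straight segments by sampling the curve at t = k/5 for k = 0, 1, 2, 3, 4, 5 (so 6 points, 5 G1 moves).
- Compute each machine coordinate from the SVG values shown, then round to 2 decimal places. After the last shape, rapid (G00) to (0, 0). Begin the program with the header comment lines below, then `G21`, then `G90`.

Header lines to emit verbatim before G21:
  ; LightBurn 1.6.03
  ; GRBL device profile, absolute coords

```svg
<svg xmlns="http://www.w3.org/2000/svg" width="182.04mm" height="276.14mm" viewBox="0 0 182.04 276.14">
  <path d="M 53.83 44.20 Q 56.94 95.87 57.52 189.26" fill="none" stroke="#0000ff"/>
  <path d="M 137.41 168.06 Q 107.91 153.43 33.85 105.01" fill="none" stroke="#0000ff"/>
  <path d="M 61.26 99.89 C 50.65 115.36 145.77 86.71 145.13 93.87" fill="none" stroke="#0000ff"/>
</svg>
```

; LightBurn 1.6.03
; GRBL device profile, absolute coords
G21
G90
G00 X53.83 Y231.94
M4 S841
G1 X54.97 Y209.60 F992
G1 X55.91 Y183.93
G1 X56.65 Y154.92
G1 X57.19 Y122.57
G1 X57.52 Y86.88
M5
G00 X137.41 Y108.08
M4 S841
G1 X123.83 Y115.28 F992
G1 X106.68 Y125.19
G1 X85.97 Y137.80
G1 X61.69 Y153.11
G1 X33.85 Y171.13
M5
G00 X61.26 Y176.25
M4 S841
G1 X65.97 Y171.62 F992
G1 X86.38 Y173.75
G1 X112.83 Y178.79
G1 X135.63 Y182.91
G1 X145.13 Y182.27
M5
G00 X0.00 Y0.00

Since the viewBox matches the mm dimensions, user units are millimetres directly. The only transform is the Y-flip y_m = 276.14 − y_svg.

Shape 1 is a quadratic bezier drawn with `<path>`. Its stroke #0000ff means cut at S841, F992. After flipping Y the toolpath is (53.83,231.94) → (54.97,209.60) → (55.91,183.93) → (56.65,154.92) → (57.19,122.57) → (57.52,86.88).

Shape 2 is a quadratic bezier drawn with `<path>`. Its stroke #0000ff means cut at S841, F992. After flipping Y the toolpath is (137.41,108.08) → (123.83,115.28) → (106.68,125.19) → (85.97,137.80) → (61.69,153.11) → (33.85,171.13).

Shape 3 is a cubic bezier drawn with `<path>`. Its stroke #0000ff means cut at S841, F992. After flipping Y the toolpath is (61.26,176.25) → (65.97,171.62) → (86.38,173.75) → (112.83,178.79) → (135.63,182.91) → (145.13,182.27).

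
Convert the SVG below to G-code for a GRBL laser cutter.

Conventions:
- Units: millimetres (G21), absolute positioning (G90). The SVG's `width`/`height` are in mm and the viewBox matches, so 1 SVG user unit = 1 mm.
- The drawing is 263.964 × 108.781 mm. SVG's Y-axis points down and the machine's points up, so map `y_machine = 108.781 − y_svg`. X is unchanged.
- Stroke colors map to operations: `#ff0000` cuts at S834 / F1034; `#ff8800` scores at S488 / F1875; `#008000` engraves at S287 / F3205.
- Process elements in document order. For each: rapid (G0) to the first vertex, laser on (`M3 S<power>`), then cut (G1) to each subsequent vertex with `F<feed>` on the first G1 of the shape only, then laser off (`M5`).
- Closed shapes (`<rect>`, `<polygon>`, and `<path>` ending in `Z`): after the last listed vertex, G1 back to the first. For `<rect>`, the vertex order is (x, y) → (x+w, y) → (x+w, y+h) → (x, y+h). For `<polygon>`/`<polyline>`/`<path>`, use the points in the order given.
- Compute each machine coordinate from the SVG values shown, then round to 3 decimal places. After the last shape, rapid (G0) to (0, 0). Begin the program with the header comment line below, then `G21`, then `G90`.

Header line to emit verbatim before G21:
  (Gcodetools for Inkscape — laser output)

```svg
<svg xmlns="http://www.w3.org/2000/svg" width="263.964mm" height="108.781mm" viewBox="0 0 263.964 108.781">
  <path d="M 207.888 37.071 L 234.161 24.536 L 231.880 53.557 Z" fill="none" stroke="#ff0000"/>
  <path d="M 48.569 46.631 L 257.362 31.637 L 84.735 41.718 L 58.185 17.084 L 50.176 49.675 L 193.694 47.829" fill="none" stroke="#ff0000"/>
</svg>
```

1 u = 1 mm; y_m = 108.781 − y.

[1] `<path>` regular polygon, #ff0000→cut S834 F1034: (207.888,71.710) → (234.161,84.245) → (231.880,55.224) → (207.888,71.710) (closed)

[2] `<path>` open polyline, #ff0000→cut S834 F1034: (48.569,62.150) → (257.362,77.144) → (84.735,67.063) → (58.185,91.697) → (50.176,59.106) → (193.694,60.952)

(Gcodetools for Inkscape — laser output)
G21
G90
G0 X207.888 Y71.710
M3 S834
G1 X234.161 Y84.245 F1034
G1 X231.880 Y55.224
G1 X207.888 Y71.710
M5
G0 X48.569 Y62.150
M3 S834
G1 X257.362 Y77.144 F1034
G1 X84.735 Y67.063
G1 X58.185 Y91.697
G1 X50.176 Y59.106
G1 X193.694 Y60.952
M5
G0 X0.000 Y0.000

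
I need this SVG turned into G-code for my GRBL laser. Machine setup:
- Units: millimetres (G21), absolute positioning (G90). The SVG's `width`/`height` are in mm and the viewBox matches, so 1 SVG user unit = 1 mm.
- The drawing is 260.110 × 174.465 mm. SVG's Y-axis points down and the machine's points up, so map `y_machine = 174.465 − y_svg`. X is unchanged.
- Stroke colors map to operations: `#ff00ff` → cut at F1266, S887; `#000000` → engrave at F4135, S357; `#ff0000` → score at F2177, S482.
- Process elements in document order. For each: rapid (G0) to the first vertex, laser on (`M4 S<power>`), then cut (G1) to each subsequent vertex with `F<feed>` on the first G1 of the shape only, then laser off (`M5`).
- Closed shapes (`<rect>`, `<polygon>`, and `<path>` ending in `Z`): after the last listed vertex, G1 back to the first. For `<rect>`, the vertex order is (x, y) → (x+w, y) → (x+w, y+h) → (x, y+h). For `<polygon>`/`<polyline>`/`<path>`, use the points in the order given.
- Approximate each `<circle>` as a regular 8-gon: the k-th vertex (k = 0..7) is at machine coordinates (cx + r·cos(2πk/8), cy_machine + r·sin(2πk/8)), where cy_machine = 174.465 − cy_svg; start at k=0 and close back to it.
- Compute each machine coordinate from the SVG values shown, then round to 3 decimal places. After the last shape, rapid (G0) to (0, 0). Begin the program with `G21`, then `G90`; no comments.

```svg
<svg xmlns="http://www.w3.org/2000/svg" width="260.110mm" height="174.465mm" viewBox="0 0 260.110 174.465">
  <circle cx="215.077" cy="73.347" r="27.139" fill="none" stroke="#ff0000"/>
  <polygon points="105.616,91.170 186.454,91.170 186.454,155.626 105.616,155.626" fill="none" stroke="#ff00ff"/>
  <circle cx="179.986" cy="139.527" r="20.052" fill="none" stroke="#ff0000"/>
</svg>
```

G21
G90
G0 X242.216 Y101.118
M4 S482
G1 X234.267 Y120.308 F2177
G1 X215.077 Y128.257
G1 X195.887 Y120.308
G1 X187.938 Y101.118
G1 X195.887 Y81.928
G1 X215.077 Y73.979
G1 X234.267 Y81.928
G1 X242.216 Y101.118
M5
G0 X105.616 Y83.295
M4 S887
G1 X186.454 Y83.295 F1266
G1 X186.454 Y18.839
G1 X105.616 Y18.839
G1 X105.616 Y83.295
M5
G0 X200.038 Y34.938
M4 S482
G1 X194.165 Y49.117 F2177
G1 X179.986 Y54.990
G1 X165.807 Y49.117
G1 X159.934 Y34.938
G1 X165.807 Y20.759
G1 X179.986 Y14.886
G1 X194.165 Y20.759
G1 X200.038 Y34.938
M5
G0 X0.000 Y0.000

Since the viewBox matches the mm dimensions, user units are millimetres directly. The only transform is the Y-flip y_m = 174.465 − y_svg.

Shape 1 is a circle drawn with `<circle>`. Its stroke #ff0000 means score at S482, F2177. After flipping Y the toolpath is (242.216,101.118) → (234.267,120.308) → (215.077,128.257) → (195.887,120.308) → (187.938,101.118) → (195.887,81.928) → (215.077,73.979) → (234.267,81.928) → (242.216,101.118), returning to the start.

Shape 2 is a rectangle drawn with `<polygon>`. Its stroke #ff00ff means cut at S887, F1266. After flipping Y the toolpath is (105.616,83.295) → (186.454,83.295) → (186.454,18.839) → (105.616,18.839) → (105.616,83.295), returning to the start.

Shape 3 is a circle drawn with `<circle>`. Its stroke #ff0000 means score at S482, F2177. After flipping Y the toolpath is (200.038,34.938) → (194.165,49.117) → (179.986,54.990) → (165.807,49.117) → (159.934,34.938) → (165.807,20.759) → (179.986,14.886) → (194.165,20.759) → (200.038,34.938), returning to the start.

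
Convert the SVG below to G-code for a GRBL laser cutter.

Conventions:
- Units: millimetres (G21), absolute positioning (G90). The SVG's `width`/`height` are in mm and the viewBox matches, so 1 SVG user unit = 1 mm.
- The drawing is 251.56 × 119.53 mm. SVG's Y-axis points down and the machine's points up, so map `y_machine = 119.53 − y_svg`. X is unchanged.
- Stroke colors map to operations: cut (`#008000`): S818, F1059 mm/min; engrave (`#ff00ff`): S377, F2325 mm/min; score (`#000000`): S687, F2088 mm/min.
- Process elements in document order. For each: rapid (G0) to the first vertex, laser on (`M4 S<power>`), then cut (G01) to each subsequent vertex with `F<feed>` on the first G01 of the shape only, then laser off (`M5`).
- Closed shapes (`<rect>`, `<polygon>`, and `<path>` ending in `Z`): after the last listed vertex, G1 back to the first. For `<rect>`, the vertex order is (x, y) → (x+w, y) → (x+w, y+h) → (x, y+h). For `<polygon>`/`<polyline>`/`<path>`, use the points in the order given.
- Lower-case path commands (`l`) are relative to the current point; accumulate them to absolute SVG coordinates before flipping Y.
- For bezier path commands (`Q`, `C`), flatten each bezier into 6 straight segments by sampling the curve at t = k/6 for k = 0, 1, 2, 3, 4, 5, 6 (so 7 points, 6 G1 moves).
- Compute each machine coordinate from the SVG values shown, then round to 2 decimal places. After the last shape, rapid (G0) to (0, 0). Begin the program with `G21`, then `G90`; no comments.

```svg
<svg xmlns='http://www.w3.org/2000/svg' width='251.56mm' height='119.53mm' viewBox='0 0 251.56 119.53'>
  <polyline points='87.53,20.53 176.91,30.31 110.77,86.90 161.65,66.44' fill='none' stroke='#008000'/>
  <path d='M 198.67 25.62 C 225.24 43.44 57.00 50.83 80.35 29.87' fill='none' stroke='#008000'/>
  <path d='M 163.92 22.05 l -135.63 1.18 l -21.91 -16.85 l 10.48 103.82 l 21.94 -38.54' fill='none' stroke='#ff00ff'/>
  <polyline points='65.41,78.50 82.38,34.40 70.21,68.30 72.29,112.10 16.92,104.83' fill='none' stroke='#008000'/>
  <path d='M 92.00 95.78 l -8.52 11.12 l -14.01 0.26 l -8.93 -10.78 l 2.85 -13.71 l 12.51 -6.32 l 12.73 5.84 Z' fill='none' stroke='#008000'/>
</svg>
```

G21
G90
G0 X87.53 Y99.00
M4 S818
G01 X176.91 Y89.22 F1059
G01 X110.77 Y32.63
G01 X161.65 Y53.09
M5
G0 X198.67 Y93.91
M4 S818
G01 X197.51 Y85.95 F1059
G01 X174.61 Y80.23
G01 X140.72 Y77.24
G01 X106.55 Y77.49
G01 X82.85 Y81.46
G01 X80.35 Y89.66
M5
G0 X163.92 Y97.48
M4 S377
G01 X28.29 Y96.30 F2325
G01 X6.38 Y113.15
G01 X16.86 Y9.33
G01 X38.80 Y47.87
M5
G0 X65.41 Y41.03
M4 S818
G01 X82.38 Y85.13 F1059
G01 X70.21 Y51.23
G01 X72.29 Y7.43
G01 X16.92 Y14.70
M5
G0 X92.00 Y23.75
M4 S818
G01 X83.48 Y12.63 F1059
G01 X69.47 Y12.37
G01 X60.54 Y23.15
G01 X63.39 Y36.86
G01 X75.90 Y43.18
G01 X88.63 Y37.34
G01 X92.00 Y23.75
M5
G0 X0.00 Y0.00

viewBox `0 0 251.56 119.53` with mm width/height → 1 unit = 1 mm. Flip: y_m = 119.53 − y_svg.

**Shape 1** — `<polyline>` open polyline, stroke `#008000` → cut (S818, F1059). Machine vertices: (87.53,99.00) → (176.91,89.22) → (110.77,32.63) → (161.65,53.09). Open path.

**Shape 2** — `<path>` cubic bezier, stroke `#008000` → cut (S818, F1059). Control points (SVG): P0=(198.67,25.62), P1=(225.24,43.44), P2=(57.00,50.83), P3=(80.35,29.87); sampled at t=k/6. Machine vertices: (198.67,93.91) → (197.51,85.95) → (174.61,80.23) → (140.72,77.24) → (106.55,77.49) → (82.85,81.46) → (80.35,89.66). Open path.

**Shape 3** — `<path>` open polyline, stroke `#ff00ff` → engrave (S377, F2325). Machine vertices: (163.92,97.48) → (28.29,96.30) → (6.38,113.15) → (16.86,9.33) → (38.80,47.87). Open path.

**Shape 4** — `<polyline>` open polyline, stroke `#008000` → cut (S818, F1059). Machine vertices: (65.41,41.03) → (82.38,85.13) → (70.21,51.23) → (72.29,7.43) → (16.92,14.70). Open path.

**Shape 5** — `<path>` regular polygon, stroke `#008000` → cut (S818, F1059). Machine vertices: (92.00,23.75) → (83.48,12.63) → (69.47,12.37) → (60.54,23.15) → (63.39,36.86) → (75.90,43.18) → (88.63,37.34) → (92.00,23.75). Closed: final G1 returns to the first vertex.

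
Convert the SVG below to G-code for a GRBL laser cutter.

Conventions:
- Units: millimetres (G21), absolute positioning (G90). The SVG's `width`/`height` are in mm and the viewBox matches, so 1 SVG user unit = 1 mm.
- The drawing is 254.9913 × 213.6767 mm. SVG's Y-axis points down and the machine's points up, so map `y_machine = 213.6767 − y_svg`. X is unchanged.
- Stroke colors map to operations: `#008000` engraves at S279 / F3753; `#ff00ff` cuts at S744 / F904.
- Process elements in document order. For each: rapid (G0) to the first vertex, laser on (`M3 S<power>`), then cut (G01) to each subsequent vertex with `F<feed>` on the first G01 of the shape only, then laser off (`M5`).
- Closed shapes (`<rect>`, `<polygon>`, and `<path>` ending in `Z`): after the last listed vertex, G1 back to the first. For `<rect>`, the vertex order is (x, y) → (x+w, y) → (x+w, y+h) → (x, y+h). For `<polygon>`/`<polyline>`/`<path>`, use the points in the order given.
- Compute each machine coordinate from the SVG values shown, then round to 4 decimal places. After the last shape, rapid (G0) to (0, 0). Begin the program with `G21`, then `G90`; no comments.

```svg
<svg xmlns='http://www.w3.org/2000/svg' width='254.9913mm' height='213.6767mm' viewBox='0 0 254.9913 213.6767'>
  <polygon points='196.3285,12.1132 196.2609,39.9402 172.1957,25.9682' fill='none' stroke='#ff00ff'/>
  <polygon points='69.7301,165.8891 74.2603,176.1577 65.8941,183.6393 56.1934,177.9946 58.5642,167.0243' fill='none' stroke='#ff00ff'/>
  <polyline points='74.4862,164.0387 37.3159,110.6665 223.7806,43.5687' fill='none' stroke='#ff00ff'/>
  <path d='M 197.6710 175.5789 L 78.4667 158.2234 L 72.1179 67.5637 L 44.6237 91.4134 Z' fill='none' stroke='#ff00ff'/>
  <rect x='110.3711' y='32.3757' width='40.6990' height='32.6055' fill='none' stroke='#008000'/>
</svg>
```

G21
G90
G0 X196.3285 Y201.5635
M3 S744
G01 X196.2609 Y173.7365 F904
G01 X172.1957 Y187.7085
G01 X196.3285 Y201.5635
M5
G0 X69.7301 Y47.7876
M3 S744
G01 X74.2603 Y37.5190 F904
G01 X65.8941 Y30.0374
G01 X56.1934 Y35.6821
G01 X58.5642 Y46.6524
G01 X69.7301 Y47.7876
M5
G0 X74.4862 Y49.6380
M3 S744
G01 X37.3159 Y103.0102 F904
G01 X223.7806 Y170.1080
M5
G0 X197.6710 Y38.0978
M3 S744
G01 X78.4667 Y55.4533 F904
G01 X72.1179 Y146.1130
G01 X44.6237 Y122.2633
G01 X197.6710 Y38.0978
M5
G0 X110.3711 Y181.3010
M3 S279
G01 X151.0701 Y181.3010 F3753
G01 X151.0701 Y148.6955
G01 X110.3711 Y148.6955
G01 X110.3711 Y181.3010
M5
G0 X0.0000 Y0.0000

Since the viewBox matches the mm dimensions, user units are millimetres directly. The only transform is the Y-flip y_m = 213.6767 − y_svg.

Shape 1 is a regular polygon drawn with `<polygon>`. Its stroke #ff00ff means cut at S744, F904. After flipping Y the toolpath is (196.3285,201.5635) → (196.2609,173.7365) → (172.1957,187.7085) → (196.3285,201.5635), returning to the start.

Shape 2 is a regular polygon drawn with `<polygon>`. Its stroke #ff00ff means cut at S744, F904. After flipping Y the toolpath is (69.7301,47.7876) → (74.2603,37.5190) → (65.8941,30.0374) → (56.1934,35.6821) → (58.5642,46.6524) → (69.7301,47.7876), returning to the start.

Shape 3 is a open polyline drawn with `<polyline>`. Its stroke #ff00ff means cut at S744, F904. After flipping Y the toolpath is (74.4862,49.6380) → (37.3159,103.0102) → (223.7806,170.1080).

Shape 4 is a closed polygon drawn with `<path>`. Its stroke #ff00ff means cut at S744, F904. After flipping Y the toolpath is (197.6710,38.0978) → (78.4667,55.4533) → (72.1179,146.1130) → (44.6237,122.2633) → (197.6710,38.0978), returning to the start.

Shape 5 is a rectangle drawn with `<rect>`. Its stroke #008000 means engrave at S279, F3753. After flipping Y the toolpath is (110.3711,181.3010) → (151.0701,181.3010) → (151.0701,148.6955) → (110.3711,148.6955) → (110.3711,181.3010), returning to the start.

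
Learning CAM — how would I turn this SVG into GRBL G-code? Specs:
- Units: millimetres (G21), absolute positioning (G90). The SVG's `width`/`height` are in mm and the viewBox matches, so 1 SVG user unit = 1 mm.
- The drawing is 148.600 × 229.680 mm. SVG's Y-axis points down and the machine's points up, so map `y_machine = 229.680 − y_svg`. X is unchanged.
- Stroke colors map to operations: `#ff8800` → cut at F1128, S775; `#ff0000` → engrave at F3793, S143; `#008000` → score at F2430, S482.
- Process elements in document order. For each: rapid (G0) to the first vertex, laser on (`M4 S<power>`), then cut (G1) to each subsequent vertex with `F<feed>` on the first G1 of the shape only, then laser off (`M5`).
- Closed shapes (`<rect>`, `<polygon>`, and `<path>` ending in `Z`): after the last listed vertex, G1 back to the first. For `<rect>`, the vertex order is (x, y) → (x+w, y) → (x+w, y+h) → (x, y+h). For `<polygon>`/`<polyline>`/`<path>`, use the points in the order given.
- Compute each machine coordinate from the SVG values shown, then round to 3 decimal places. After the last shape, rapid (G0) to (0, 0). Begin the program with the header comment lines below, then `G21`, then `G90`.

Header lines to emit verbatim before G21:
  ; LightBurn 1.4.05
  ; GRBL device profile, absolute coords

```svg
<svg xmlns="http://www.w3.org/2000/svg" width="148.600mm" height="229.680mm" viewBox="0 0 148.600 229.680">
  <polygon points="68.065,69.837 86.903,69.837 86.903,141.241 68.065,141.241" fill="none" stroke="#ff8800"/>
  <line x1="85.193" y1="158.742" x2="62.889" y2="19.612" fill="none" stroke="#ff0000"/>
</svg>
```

; LightBurn 1.4.05
; GRBL device profile, absolute coords
G21
G90
G0 X68.065 Y159.843
M4 S775
G1 X86.903 Y159.843 F1128
G1 X86.903 Y88.439
G1 X68.065 Y88.439
G1 X68.065 Y159.843
M5
G0 X85.193 Y70.938
M4 S143
G1 X62.889 Y210.068 F3793
M5
G0 X0.000 Y0.000

viewBox `0 0 148.600 229.680` with mm width/height → 1 unit = 1 mm. Flip: y_m = 229.680 − y_svg.

**Shape 1** — `<polygon>` rectangle, stroke `#ff8800` → cut (S775, F1128). Machine vertices: (68.065,159.843) → (86.903,159.843) → (86.903,88.439) → (68.065,88.439) → (68.065,159.843). Closed: final G1 returns to the first vertex.

**Shape 2** — `<line>` line segment, stroke `#ff0000` → engrave (S143, F3793). Machine vertices: (85.193,70.938) → (62.889,210.068). Open path.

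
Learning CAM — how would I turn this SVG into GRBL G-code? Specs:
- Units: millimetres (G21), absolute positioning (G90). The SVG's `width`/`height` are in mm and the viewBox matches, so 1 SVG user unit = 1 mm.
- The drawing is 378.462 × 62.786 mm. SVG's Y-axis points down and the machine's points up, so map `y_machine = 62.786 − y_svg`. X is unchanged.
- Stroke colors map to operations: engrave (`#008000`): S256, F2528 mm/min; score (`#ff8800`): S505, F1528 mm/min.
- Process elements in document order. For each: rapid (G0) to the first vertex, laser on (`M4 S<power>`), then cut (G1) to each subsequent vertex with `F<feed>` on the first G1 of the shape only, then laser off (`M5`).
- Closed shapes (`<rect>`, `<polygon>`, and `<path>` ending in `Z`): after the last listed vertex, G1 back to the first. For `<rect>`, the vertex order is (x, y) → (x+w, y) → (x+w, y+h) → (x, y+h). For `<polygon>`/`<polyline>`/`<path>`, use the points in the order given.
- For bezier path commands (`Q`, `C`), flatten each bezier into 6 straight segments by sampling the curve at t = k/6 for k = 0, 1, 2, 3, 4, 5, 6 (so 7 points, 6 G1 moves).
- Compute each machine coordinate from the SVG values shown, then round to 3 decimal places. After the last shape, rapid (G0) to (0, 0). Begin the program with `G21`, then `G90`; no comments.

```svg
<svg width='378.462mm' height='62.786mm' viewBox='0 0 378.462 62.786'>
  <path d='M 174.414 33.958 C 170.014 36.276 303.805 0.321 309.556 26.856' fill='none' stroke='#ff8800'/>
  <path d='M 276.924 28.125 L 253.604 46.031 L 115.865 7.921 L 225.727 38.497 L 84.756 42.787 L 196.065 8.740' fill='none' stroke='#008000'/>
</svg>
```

viewBox `0 0 378.462 62.786` with mm width/height → 1 unit = 1 mm. Flip: y_m = 62.786 − y_svg.

**Shape 1** — `<path>` cubic bezier, stroke `#ff8800` → score (S505, F1528). Control points (SVG): P0=(174.414,33.958), P1=(170.014,36.276), P2=(303.805,0.321), P3=(309.556,26.856); sampled at t=k/6. Machine vertices: (174.414,28.828) → (182.497,30.392) → (206.217,35.536) → (238.178,41.460) → (270.985,45.367) → (297.243,44.456) → (309.556,35.930). Open path.

**Shape 2** — `<path>` open polyline, stroke `#008000` → engrave (S256, F2528). Machine vertices: (276.924,34.661) → (253.604,16.755) → (115.865,54.865) → (225.727,24.289) → (84.756,19.999) → (196.065,54.046). Open path.

G21
G90
G0 X174.414 Y28.828
M4 S505
G1 X182.497 Y30.392 F1528
G1 X206.217 Y35.536
G1 X238.178 Y41.460
G1 X270.985 Y45.367
G1 X297.243 Y44.456
G1 X309.556 Y35.930
M5
G0 X276.924 Y34.661
M4 S256
G1 X253.604 Y16.755 F2528
G1 X115.865 Y54.865
G1 X225.727 Y24.289
G1 X84.756 Y19.999
G1 X196.065 Y54.046
M5
G0 X0.000 Y0.000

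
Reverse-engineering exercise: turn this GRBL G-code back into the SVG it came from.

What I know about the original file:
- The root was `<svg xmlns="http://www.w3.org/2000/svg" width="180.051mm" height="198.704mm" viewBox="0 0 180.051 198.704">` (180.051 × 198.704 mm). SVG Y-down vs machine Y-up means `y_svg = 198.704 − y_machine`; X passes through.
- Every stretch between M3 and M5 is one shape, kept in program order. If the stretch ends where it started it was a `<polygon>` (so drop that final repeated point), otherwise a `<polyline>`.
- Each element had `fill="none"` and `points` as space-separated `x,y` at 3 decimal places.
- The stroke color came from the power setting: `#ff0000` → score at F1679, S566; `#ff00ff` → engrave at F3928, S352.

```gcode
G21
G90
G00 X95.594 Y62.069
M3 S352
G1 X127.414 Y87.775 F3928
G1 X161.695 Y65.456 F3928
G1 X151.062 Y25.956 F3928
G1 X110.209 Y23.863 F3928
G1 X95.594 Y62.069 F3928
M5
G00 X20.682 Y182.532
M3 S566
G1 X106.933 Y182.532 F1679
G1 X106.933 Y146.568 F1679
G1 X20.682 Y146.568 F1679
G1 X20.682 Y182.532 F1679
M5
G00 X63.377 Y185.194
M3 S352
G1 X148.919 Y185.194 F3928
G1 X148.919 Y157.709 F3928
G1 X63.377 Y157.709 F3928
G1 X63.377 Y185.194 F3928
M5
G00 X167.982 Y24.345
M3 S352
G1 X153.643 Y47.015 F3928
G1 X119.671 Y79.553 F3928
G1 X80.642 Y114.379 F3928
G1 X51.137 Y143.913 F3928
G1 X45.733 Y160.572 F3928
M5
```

Each laser-on run becomes one SVG element. Flip Y back into SVG space with y_svg = 198.704 − y_machine.

Run 1: S352 ⇒ engrave layer `#ff00ff`. The run returns to its start, so emit a `<polygon>` with points (Y-flipped): 95.594,136.635 127.414,110.929 161.695,133.248 151.062,172.748 110.209,174.841.

Run 2: power S566 maps to stroke `#ff0000` (score). The run returns to its start, so emit a `<polygon>` with points (Y-flipped): 20.682,16.172 106.933,16.172 106.933,52.136 20.682,52.136.

Run 3: S352 ⇒ engrave layer `#ff00ff`. The run returns to its start, so emit a `<polygon>` with points (Y-flipped): 63.377,13.510 148.919,13.510 148.919,40.995 63.377,40.995.

Run 4: the run's S352 means `#ff00ff` (engrave). The run is open, so emit a `<polyline>` with points (Y-flipped): 167.982,174.359 153.643,151.689 119.671,119.151 80.642,84.325 51.137,54.791 45.733,38.132.

<svg xmlns="http://www.w3.org/2000/svg" width="180.051mm" height="198.704mm" viewBox="0 0 180.051 198.704">
  <polygon points="95.594,136.635 127.414,110.929 161.695,133.248 151.062,172.748 110.209,174.841" fill="none" stroke="#ff00ff"/>
  <polygon points="20.682,16.172 106.933,16.172 106.933,52.136 20.682,52.136" fill="none" stroke="#ff0000"/>
  <polygon points="63.377,13.510 148.919,13.510 148.919,40.995 63.377,40.995" fill="none" stroke="#ff00ff"/>
  <polyline points="167.982,174.359 153.643,151.689 119.671,119.151 80.642,84.325 51.137,54.791 45.733,38.132" fill="none" stroke="#ff00ff"/>
</svg>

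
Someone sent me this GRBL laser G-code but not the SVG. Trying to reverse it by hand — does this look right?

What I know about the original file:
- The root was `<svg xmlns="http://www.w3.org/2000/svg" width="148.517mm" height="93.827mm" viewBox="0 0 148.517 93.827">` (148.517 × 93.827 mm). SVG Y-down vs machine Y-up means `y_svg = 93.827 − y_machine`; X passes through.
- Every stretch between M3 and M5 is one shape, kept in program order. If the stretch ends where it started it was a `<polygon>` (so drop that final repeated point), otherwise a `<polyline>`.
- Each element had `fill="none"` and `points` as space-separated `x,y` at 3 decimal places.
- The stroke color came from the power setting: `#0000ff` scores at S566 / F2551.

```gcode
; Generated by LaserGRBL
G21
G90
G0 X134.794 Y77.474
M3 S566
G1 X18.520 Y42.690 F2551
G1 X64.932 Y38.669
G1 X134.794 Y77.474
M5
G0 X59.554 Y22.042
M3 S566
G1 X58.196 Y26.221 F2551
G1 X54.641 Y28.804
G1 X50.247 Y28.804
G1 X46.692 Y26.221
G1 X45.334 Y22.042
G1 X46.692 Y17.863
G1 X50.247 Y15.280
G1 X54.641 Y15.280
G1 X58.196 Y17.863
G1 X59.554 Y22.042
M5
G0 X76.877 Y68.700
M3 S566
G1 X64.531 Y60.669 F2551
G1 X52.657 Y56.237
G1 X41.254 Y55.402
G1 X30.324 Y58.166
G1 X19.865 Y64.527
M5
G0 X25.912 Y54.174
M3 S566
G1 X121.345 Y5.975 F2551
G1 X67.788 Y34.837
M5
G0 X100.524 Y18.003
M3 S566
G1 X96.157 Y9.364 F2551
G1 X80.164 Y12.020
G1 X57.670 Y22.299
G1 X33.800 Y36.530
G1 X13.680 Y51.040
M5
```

Machine Y-up, SVG Y-down with viewBox height 93.827, so y_svg = 93.827 − y_machine; X carries over. Every run uses S566, so all elements get stroke `#0000ff` (score).

Run 1: The run returns to its start, so emit a `<polygon>` with points (Y-flipped): 134.794,16.353 18.520,51.137 64.932,55.158.

Run 2: The run returns to its start, so emit a `<polygon>` with points (Y-flipped): 59.554,71.785 58.196,67.606 54.641,65.023 50.247,65.023 46.692,67.606 45.334,71.785 46.692,75.964 50.247,78.547 54.641,78.547 58.196,75.964.

Run 3: The run is open, so emit a `<polyline>` with points (Y-flipped): 76.877,25.127 64.531,33.158 52.657,37.590 41.254,38.425 30.324,35.661 19.865,29.300.

Run 4: The run is open, so emit a `<polyline>` with points (Y-flipped): 25.912,39.653 121.345,87.852 67.788,58.990.

Run 5: The run is open, so emit a `<polyline>` with points (Y-flipped): 100.524,75.824 96.157,84.463 80.164,81.807 57.670,71.528 33.800,57.297 13.680,42.787.

<svg xmlns="http://www.w3.org/2000/svg" width="148.517mm" height="93.827mm" viewBox="0 0 148.517 93.827">
  <polygon points="134.794,16.353 18.520,51.137 64.932,55.158" fill="none" stroke="#0000ff"/>
  <polygon points="59.554,71.785 58.196,67.606 54.641,65.023 50.247,65.023 46.692,67.606 45.334,71.785 46.692,75.964 50.247,78.547 54.641,78.547 58.196,75.964" fill="none" stroke="#0000ff"/>
  <polyline points="76.877,25.127 64.531,33.158 52.657,37.590 41.254,38.425 30.324,35.661 19.865,29.300" fill="none" stroke="#0000ff"/>
  <polyline points="25.912,39.653 121.345,87.852 67.788,58.990" fill="none" stroke="#0000ff"/>
  <polyline points="100.524,75.824 96.157,84.463 80.164,81.807 57.670,71.528 33.800,57.297 13.680,42.787" fill="none" stroke="#0000ff"/>
</svg>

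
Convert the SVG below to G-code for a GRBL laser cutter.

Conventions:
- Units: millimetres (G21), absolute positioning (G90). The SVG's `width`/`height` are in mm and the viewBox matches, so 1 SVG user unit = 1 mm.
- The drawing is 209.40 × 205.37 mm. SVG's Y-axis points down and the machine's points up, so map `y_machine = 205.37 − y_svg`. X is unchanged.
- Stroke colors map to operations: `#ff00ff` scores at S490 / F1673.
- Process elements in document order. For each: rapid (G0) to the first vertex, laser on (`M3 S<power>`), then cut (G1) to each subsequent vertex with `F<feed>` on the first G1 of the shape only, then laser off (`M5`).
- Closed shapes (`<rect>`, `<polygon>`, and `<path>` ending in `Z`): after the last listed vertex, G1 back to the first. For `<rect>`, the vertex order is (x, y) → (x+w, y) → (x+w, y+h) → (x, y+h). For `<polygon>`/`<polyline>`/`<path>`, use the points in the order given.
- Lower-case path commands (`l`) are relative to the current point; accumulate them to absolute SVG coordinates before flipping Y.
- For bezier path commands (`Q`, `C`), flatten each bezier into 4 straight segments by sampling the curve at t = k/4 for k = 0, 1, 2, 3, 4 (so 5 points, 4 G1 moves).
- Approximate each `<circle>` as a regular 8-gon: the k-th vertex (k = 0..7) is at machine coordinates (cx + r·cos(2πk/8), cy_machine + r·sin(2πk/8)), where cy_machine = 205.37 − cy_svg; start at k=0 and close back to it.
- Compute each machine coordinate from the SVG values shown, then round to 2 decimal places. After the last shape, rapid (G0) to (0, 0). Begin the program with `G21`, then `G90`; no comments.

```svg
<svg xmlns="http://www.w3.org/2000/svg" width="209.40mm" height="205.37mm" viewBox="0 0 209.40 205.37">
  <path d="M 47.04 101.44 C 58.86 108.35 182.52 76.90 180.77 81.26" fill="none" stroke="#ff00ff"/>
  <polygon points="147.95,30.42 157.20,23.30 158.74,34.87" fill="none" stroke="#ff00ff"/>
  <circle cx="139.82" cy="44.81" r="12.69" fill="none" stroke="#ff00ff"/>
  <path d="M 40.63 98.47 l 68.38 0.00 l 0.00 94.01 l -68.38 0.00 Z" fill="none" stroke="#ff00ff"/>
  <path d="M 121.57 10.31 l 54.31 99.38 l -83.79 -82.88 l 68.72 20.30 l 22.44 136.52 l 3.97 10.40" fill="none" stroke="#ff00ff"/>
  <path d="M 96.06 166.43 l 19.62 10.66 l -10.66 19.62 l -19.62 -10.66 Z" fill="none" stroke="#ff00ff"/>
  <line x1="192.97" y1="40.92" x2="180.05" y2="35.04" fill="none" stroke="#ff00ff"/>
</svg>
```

G21
G90
G0 X47.04 Y103.93
M3 S490
G1 X73.17 Y104.78 F1673
G1 X118.99 Y113.06
G1 X162.28 Y121.82
G1 X180.77 Y124.11
M5
G0 X147.95 Y174.95
M3 S490
G1 X157.20 Y182.07 F1673
G1 X158.74 Y170.50
G1 X147.95 Y174.95
M5
G0 X152.51 Y160.56
M3 S490
G1 X148.79 Y169.53 F1673
G1 X139.82 Y173.25
G1 X130.85 Y169.53
G1 X127.13 Y160.56
G1 X130.85 Y151.59
G1 X139.82 Y147.87
G1 X148.79 Y151.59
G1 X152.51 Y160.56
M5
G0 X40.63 Y106.90
M3 S490
G1 X109.01 Y106.90 F1673
G1 X109.01 Y12.89
G1 X40.63 Y12.89
G1 X40.63 Y106.90
M5
G0 X121.57 Y195.06
M3 S490
G1 X175.88 Y95.68 F1673
G1 X92.09 Y178.56
G1 X160.81 Y158.26
G1 X183.25 Y21.74
G1 X187.22 Y11.34
M5
G0 X96.06 Y38.94
M3 S490
G1 X115.68 Y28.28 F1673
G1 X105.02 Y8.66
G1 X85.40 Y19.32
G1 X96.06 Y38.94
M5
G0 X192.97 Y164.45
M3 S490
G1 X180.05 Y170.33 F1673
M5
G0 X0.00 Y0.00

1 u = 1 mm; y_m = 205.37 − y.

[1] `<path>` cubic bezier, #ff00ff→score S490 F1673: (47.04,103.93) → (73.17,104.78) → (118.99,113.06) → (162.28,121.82) → (180.77,124.11)

[2] `<polygon>` regular polygon, #ff00ff→score S490 F1673: (147.95,174.95) → (157.20,182.07) → (158.74,170.50) → (147.95,174.95) (closed)

[3] `<circle>` circle, #ff00ff→score S490 F1673: (152.51,160.56) → (148.79,169.53) → (139.82,173.25) → (130.85,169.53) → (127.13,160.56) → (130.85,151.59) → (139.82,147.87) → (148.79,151.59) → (152.51,160.56) (closed)

[4] `<path>` rectangle, #ff00ff→score S490 F1673: (40.63,106.90) → (109.01,106.90) → (109.01,12.89) → (40.63,12.89) → (40.63,106.90) (closed)

[5] `<path>` open polyline, #ff00ff→score S490 F1673: (121.57,195.06) → (175.88,95.68) → (92.09,178.56) → (160.81,158.26) → (183.25,21.74) → (187.22,11.34)

[6] `<path>` regular polygon, #ff00ff→score S490 F1673: (96.06,38.94) → (115.68,28.28) → (105.02,8.66) → (85.40,19.32) → (96.06,38.94) (closed)

[7] `<line>` line segment, #ff00ff→score S490 F1673: (192.97,164.45) → (180.05,170.33)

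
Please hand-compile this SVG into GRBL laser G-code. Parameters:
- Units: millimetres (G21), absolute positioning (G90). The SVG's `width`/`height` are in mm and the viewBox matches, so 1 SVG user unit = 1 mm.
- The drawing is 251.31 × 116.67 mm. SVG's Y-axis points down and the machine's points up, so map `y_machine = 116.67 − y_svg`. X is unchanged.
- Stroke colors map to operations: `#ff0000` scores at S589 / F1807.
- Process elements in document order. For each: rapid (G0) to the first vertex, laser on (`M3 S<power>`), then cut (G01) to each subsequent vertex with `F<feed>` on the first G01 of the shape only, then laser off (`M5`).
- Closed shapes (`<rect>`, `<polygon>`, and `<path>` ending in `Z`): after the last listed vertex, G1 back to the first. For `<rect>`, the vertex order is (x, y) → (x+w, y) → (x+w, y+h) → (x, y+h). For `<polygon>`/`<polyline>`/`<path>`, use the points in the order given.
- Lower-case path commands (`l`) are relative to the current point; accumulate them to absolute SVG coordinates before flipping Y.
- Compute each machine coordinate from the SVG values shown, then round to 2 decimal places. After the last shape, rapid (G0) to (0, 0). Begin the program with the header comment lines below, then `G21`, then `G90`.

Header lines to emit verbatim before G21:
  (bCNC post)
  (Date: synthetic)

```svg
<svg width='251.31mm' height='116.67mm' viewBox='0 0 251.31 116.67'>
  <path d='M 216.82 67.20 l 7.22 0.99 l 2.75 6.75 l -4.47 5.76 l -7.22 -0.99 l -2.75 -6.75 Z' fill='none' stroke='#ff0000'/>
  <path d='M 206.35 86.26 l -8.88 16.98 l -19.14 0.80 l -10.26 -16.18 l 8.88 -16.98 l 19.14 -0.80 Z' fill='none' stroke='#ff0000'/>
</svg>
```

1 u = 1 mm; y_m = 116.67 − y.

[1] `<path>` regular polygon, #ff0000→score S589 F1807: (216.82,49.47) → (224.04,48.48) → (226.79,41.73) → (222.32,35.97) → (215.10,36.96) → (212.35,43.71) → (216.82,49.47) (closed)

[2] `<path>` regular polygon, #ff0000→score S589 F1807: (206.35,30.41) → (197.47,13.43) → (178.33,12.63) → (168.07,28.81) → (176.95,45.79) → (196.09,46.59) → (206.35,30.41) (closed)

(bCNC post)
(Date: synthetic)
G21
G90
G0 X216.82 Y49.47
M3 S589
G01 X224.04 Y48.48 F1807
G01 X226.79 Y41.73
G01 X222.32 Y35.97
G01 X215.10 Y36.96
G01 X212.35 Y43.71
G01 X216.82 Y49.47
M5
G0 X206.35 Y30.41
M3 S589
G01 X197.47 Y13.43 F1807
G01 X178.33 Y12.63
G01 X168.07 Y28.81
G01 X176.95 Y45.79
G01 X196.09 Y46.59
G01 X206.35 Y30.41
M5
G0 X0.00 Y0.00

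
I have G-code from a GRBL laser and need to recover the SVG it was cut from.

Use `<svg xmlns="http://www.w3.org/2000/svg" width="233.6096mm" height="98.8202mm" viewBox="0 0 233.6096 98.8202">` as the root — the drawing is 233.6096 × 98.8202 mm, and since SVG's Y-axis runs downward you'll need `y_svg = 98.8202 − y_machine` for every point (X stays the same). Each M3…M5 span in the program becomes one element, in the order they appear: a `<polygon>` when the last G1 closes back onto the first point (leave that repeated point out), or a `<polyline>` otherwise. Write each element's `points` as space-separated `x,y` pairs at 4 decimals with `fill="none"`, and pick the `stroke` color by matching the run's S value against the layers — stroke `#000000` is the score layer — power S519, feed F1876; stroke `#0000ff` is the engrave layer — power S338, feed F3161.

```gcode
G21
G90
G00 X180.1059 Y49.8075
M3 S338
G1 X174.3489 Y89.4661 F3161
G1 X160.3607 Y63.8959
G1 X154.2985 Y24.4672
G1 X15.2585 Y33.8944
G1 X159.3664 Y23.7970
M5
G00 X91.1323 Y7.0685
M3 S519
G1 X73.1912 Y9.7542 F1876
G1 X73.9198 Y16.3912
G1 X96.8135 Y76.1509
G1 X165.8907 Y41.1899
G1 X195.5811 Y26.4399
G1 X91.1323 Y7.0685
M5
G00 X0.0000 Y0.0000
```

<svg xmlns="http://www.w3.org/2000/svg" width="233.6096mm" height="98.8202mm" viewBox="0 0 233.6096 98.8202">
  <polyline points="180.1059,49.0127 174.3489,9.3541 160.3607,34.9243 154.2985,74.3530 15.2585,64.9258 159.3664,75.0232" fill="none" stroke="#0000ff"/>
  <polygon points="91.1323,91.7517 73.1912,89.0660 73.9198,82.4290 96.8135,22.6693 165.8907,57.6303 195.5811,72.3803" fill="none" stroke="#000000"/>
</svg>

Each laser-on run becomes one SVG element. Flip Y back into SVG space with y_svg = 98.8202 − y_machine.

Run 1: the run's S338 means `#0000ff` (engrave). The run is open, so emit a `<polyline>` with points (Y-flipped): 180.1059,49.0127 174.3489,9.3541 160.3607,34.9243 154.2985,74.3530 15.2585,64.9258 159.3664,75.0232.

Run 2: the run's S519 means `#000000` (score). The run returns to its start, so emit a `<polygon>` with points (Y-flipped): 91.1323,91.7517 73.1912,89.0660 73.9198,82.4290 96.8135,22.6693 165.8907,57.6303 195.5811,72.3803.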